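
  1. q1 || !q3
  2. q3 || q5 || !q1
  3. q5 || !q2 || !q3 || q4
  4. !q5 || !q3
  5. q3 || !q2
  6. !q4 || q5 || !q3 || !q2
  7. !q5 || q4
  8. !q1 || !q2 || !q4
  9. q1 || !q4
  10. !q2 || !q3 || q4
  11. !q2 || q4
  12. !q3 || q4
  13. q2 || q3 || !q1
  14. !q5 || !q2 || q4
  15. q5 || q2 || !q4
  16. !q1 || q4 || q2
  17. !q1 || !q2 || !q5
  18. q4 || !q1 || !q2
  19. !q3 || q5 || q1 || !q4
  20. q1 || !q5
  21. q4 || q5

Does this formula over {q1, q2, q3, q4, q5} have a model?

Unsatisfiable

Case q1 = true:
Case q3 = true:
The clause (!q5) is unit, so q5 = false.
The clause (q4) is unit, so q4 = true.
The clause (!q2) is unit, so q2 = false.
Now (q2) is unsatisfied and unit — conflict.
Backtrack on q3: now try q3 = false.
The clause (q5) is unit, so q5 = true.
The clause (!q2) is unit, so q2 = false.
Now (q2) is unsatisfied and unit — conflict.
Neither q3 = true nor q3 = false works.
Backtrack on q1: now try q1 = false.
The clause (!q3) is unit, so q3 = false.
The clause (!q2) is unit, so q2 = false.
The clause (!q4) is unit, so q4 = false.
The clause (!q5) is unit, so q5 = false.
Now (q5) is unsatisfied and unit — conflict.
Neither q1 = true nor q1 = false works.
No assignment satisfies every clause.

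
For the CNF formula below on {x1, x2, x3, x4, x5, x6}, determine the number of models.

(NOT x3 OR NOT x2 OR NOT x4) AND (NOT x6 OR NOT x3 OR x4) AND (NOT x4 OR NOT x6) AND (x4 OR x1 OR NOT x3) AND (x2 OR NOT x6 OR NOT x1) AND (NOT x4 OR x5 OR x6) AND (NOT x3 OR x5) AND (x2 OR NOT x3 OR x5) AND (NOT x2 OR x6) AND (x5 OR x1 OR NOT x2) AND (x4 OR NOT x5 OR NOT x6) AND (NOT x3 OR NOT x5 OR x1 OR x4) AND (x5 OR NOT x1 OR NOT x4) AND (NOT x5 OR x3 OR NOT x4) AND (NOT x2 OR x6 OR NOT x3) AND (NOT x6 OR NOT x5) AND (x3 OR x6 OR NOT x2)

9

There are 2^6 = 64 truth assignments over (x1, x2, x3, x4, x5, x6).
Split on x2. With x2 = true, the clauses containing x2 are satisfied and NOT x2 drops from the rest; 1 of the 2^5 = 32 assignments to the other variables satisfy what remains.
With x2 = false, by the same count on the reduced clause set, 8 assignments work.
(One model: x1=F, x2=F, x3=F, x4=F, x5=F, x6=F.)
Total: 1 + 8 = 9.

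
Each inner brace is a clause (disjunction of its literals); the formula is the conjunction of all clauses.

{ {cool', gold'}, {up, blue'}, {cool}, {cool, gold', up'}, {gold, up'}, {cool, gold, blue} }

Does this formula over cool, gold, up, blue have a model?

(cool) alone gives cool = 1.
(gold') alone gives gold = 0.
(up') alone gives up = 0.
(blue') alone gives blue = 0.
This assignment satisfies each clause.
A satisfying assignment: cool ↦ 1,  gold ↦ 0,  up ↦ 0,  blue ↦ 0.

Yes, satisfiable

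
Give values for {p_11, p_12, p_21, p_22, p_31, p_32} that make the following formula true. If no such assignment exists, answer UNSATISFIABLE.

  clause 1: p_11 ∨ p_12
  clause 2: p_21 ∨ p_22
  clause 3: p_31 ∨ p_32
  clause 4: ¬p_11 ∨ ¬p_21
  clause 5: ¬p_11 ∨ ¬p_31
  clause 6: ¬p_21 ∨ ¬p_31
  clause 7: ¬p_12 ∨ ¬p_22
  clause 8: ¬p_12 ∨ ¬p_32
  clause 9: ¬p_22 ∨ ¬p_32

Case p_11 = True:
Unit clause (¬p_21) forces p_21 = False.
Unit clause (p_22) forces p_22 = True.
Unit clause (¬p_31) forces p_31 = False.
Unit clause (p_32) forces p_32 = True.
That conflicts with the unit clause (¬p_32).
Undo p_11 and try p_11 = False.
Unit clause (p_12) forces p_12 = True.
Unit clause (¬p_22) forces p_22 = False.
Unit clause (p_21) forces p_21 = True.
Unit clause (¬p_31) forces p_31 = False.
Unit clause (p_32) forces p_32 = True.
That conflicts with the unit clause (¬p_32).
Neither p_11 = True nor p_11 = False works.

UNSATISFIABLE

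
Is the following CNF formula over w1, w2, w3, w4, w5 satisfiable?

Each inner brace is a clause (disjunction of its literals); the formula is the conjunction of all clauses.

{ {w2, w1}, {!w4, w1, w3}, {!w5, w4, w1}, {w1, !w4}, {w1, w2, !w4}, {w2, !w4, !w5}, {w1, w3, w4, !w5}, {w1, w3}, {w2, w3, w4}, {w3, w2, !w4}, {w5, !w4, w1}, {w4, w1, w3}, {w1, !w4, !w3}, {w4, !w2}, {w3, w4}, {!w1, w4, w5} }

Yes, satisfiable

Case w2 = true:
(w4) alone gives w4 = true.
(w1) alone gives w1 = true.
Every clause is now satisfied; w3, w5 are unconstrained.
A satisfying assignment: w1: true; w2: true; w3: true; w4: true; w5: true.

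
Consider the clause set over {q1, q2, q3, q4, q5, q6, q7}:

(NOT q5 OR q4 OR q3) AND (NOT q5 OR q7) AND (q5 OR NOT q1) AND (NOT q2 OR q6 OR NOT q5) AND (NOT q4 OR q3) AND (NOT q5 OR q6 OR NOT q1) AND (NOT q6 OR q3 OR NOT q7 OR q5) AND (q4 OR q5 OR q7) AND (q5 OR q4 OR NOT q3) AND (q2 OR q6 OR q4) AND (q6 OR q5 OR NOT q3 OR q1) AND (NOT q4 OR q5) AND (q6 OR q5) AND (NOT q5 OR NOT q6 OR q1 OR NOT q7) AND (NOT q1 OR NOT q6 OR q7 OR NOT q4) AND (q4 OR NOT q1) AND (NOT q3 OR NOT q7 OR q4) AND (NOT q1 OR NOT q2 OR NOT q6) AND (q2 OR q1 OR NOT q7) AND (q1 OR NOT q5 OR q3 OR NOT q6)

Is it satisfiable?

Suppose q5 = true.
From the singleton clause (q7), q7 = true.
Suppose q4 = true.
From the singleton clause (q3), q3 = true.
Suppose q2 = false.
From the singleton clause (q1), q1 = true.
From the singleton clause (q6), q6 = true.
This assignment satisfies each clause.
A satisfying assignment: q1 ↦ true, q2 ↦ false, q3 ↦ true, q4 ↦ true, q5 ↦ true, q6 ↦ true, q7 ↦ true.

Yes, satisfiable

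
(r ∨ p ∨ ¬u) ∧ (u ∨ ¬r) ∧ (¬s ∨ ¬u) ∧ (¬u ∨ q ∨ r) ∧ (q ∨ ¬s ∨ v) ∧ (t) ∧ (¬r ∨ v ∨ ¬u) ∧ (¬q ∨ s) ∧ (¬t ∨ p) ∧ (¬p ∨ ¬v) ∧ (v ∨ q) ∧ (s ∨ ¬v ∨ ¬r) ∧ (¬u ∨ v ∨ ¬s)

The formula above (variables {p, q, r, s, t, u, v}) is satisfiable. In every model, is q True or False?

Suppose q = False.
From the singleton clause (t), t = True.
From the singleton clause (p), p = True.
From the singleton clause (¬v), v = False.
That conflicts with the unit clause (v).
So every satisfying assignment has q = True.

True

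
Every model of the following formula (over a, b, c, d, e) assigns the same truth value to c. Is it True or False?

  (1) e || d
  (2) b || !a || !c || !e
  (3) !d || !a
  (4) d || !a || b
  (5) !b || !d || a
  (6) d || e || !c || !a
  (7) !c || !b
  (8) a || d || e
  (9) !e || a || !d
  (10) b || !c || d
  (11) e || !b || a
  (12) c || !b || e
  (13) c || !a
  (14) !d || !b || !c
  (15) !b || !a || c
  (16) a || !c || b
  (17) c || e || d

Suppose c = true.
From the singleton clause (!b), b = false.
From the singleton clause (d), d = true.
From the singleton clause (!a), a = false.
That conflicts with the unit clause (a).
So every satisfying assignment has c = False.

False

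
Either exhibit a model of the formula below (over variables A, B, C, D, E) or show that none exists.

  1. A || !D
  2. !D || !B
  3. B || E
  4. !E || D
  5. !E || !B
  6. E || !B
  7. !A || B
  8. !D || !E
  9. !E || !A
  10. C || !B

UNSATISFIABLE

Suppose A = true.
Unit clause (B) forces B = true.
Unit clause (!D) forces D = false.
Unit clause (!E) forces E = false.
That conflicts with the unit clause (E).
Undo A and try A = false.
Unit clause (!D) forces D = false.
Unit clause (!E) forces E = false.
Unit clause (B) forces B = true.
That conflicts with the unit clause (!B).
Neither A = true nor A = false works.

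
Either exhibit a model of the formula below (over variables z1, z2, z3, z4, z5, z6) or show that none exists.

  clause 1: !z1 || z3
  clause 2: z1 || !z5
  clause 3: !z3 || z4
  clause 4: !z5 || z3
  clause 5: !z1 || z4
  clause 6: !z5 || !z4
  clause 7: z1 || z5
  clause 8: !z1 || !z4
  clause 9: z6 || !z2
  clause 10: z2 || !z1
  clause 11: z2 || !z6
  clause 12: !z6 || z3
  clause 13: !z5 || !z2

UNSATISFIABLE

Case z1 = false:
(!z5) alone gives z5 = false.
That conflicts with the unit clause (z5).
Backtrack on z1: now try z1 = true.
(z3) alone gives z3 = true.
(z4) alone gives z4 = true.
That conflicts with the unit clause (!z4).
Both values of z1 lead to a conflict.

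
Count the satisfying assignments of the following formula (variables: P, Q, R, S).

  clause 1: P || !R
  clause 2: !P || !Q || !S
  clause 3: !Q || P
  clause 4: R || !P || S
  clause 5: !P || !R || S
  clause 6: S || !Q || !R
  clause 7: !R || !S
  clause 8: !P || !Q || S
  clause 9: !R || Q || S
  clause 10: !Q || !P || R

There are 2^4 = 16 truth assignments over (P, Q, R, S).
Split on S. With S = true, the clauses containing S are satisfied and !S drops from the rest; 2 of the 2^3 = 8 assignments to the other variables satisfy what remains.
With S = false, by the same count on the reduced clause set, 1 assignment works.
(One model: P=F, Q=F, R=F, S=F.)
Total: 2 + 1 = 3.

3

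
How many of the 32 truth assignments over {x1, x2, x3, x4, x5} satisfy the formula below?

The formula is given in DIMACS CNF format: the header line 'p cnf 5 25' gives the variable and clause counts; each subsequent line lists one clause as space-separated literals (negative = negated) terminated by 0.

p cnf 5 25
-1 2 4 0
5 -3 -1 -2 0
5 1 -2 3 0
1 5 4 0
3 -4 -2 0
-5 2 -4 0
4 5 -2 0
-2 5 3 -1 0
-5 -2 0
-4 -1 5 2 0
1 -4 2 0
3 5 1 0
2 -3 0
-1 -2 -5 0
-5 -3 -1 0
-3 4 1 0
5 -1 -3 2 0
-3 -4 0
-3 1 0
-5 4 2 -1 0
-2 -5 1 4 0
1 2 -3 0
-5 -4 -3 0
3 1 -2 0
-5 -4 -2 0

There are 2^5 = 32 truth assignments over (x1, x2, x3, x4, x5).
Split on x1. With x1 = True, the clauses containing x1 are satisfied and ¬x1 drops from the rest; 0 of the 2^4 = 16 assignments to the other variables satisfy what remains.
With x1 = False, by the same count on the reduced clause set, 1 assignment works.
Total: 0 + 1 = 1.

1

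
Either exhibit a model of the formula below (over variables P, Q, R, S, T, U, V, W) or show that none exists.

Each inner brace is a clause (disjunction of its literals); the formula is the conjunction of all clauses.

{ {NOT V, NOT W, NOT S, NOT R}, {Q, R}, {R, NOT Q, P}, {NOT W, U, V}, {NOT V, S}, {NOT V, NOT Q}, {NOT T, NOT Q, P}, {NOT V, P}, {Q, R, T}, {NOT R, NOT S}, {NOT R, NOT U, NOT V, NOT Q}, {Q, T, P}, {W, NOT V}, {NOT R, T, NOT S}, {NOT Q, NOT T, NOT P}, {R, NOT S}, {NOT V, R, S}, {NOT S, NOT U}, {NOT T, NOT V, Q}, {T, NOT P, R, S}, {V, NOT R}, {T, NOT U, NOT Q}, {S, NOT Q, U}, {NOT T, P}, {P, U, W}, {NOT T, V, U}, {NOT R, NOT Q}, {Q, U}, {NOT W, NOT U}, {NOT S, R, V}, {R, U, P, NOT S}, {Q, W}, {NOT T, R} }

UNSATISFIABLE

Try Q = true.
Unit clause (NOT V) forces V = false.
Unit clause (NOT R) forces R = false.
Unit clause (P) forces P = true.
Unit clause (NOT T) forces T = false.
Unit clause (NOT S) forces S = false.
But (S) is also a unit clause — contradiction.
Backtrack on Q: now try Q = false.
Unit clause (R) forces R = true.
Unit clause (NOT S) forces S = false.
Unit clause (NOT V) forces V = false.
But (V) is also a unit clause — contradiction.
Neither Q = true nor Q = false works.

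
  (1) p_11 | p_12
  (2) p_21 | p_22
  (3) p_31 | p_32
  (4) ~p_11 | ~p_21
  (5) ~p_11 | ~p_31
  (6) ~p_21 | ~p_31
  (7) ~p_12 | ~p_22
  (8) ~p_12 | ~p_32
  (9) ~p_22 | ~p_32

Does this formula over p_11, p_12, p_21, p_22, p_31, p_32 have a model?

Suppose p_11 = 1.
(~p_21) alone gives p_21 = 0.
(p_22) alone gives p_22 = 1.
(~p_31) alone gives p_31 = 0.
(p_32) alone gives p_32 = 1.
Now (~p_32) is unsatisfied and unit — conflict.
Backtrack on p_11: now try p_11 = 0.
(p_12) alone gives p_12 = 1.
(~p_22) alone gives p_22 = 0.
(p_21) alone gives p_21 = 1.
(~p_31) alone gives p_31 = 0.
(p_32) alone gives p_32 = 1.
Now (~p_32) is unsatisfied and unit — conflict.
Neither p_11 = 1 nor p_11 = 0 works.
No assignment satisfies every clause.

No, unsatisfiable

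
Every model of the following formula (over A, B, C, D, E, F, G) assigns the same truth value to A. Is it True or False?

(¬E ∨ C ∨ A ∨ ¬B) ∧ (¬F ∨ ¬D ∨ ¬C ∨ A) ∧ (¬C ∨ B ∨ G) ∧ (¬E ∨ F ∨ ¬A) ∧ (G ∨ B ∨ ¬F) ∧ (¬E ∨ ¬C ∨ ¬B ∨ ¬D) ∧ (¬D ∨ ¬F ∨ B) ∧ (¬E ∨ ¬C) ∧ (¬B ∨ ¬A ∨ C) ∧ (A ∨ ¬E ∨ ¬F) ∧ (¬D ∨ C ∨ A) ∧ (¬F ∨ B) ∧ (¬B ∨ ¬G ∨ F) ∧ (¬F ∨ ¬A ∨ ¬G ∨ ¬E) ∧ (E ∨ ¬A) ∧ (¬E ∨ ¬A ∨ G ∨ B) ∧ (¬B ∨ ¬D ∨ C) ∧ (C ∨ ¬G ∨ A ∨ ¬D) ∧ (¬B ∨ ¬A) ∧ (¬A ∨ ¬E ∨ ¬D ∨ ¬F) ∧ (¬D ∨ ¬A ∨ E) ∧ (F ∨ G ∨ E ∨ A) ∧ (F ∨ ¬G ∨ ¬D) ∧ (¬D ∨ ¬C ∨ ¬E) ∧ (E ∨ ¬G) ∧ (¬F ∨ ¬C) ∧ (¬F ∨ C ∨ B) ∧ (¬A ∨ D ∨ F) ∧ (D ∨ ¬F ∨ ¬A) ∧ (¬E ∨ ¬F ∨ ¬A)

Suppose A = True.
(E) alone gives E = True.
(F) alone gives F = True.
That conflicts with the unit clause (¬F).
So every satisfying assignment has A = False.

False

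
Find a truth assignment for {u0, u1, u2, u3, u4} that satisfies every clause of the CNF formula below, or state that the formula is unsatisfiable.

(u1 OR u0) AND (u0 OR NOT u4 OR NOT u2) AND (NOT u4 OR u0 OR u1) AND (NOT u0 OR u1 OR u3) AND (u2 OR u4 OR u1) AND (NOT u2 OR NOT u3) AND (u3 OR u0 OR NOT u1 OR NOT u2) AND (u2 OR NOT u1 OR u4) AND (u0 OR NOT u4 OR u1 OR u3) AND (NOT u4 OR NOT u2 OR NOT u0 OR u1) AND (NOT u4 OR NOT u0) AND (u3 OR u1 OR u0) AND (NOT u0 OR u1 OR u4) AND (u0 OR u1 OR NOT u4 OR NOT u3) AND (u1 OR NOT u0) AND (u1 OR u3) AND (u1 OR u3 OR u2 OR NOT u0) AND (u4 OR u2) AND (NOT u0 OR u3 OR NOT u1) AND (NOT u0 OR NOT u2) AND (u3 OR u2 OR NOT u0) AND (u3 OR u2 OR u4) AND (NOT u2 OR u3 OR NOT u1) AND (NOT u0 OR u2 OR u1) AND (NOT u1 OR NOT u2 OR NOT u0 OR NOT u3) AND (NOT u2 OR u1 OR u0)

Try u1 = true.
Try u2 = false.
From the singleton clause (u4), u4 = true.
From the singleton clause (NOT u0), u0 = false.
All clauses hold; u3 can take either value.

u0: false; u1: true; u2: false; u3: true; u4: true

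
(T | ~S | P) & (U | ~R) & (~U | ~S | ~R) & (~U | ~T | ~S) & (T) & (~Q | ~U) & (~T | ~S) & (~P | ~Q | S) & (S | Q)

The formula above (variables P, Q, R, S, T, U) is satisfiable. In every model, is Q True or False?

True

Suppose Q = 0.
(T) alone gives T = 1.
(~S) alone gives S = 0.
That conflicts with the unit clause (S).
So every satisfying assignment has Q = True.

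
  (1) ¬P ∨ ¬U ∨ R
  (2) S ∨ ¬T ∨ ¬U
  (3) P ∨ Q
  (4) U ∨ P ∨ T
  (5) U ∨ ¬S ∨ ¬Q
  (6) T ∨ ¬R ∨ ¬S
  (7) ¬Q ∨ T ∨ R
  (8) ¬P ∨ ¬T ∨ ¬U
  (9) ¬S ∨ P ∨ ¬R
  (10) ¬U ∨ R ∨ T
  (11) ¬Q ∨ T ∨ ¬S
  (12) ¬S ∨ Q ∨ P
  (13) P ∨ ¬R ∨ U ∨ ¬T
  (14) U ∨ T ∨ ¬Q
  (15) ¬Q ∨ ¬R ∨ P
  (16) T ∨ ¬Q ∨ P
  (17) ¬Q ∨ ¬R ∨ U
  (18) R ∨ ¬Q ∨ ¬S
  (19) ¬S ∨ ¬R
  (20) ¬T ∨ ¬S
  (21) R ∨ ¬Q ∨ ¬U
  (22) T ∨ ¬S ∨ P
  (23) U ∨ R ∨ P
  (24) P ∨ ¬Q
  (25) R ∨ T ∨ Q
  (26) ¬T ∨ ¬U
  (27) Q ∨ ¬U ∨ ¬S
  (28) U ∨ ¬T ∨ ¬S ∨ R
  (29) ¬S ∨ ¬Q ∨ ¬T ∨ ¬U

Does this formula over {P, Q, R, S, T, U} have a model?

Yes, satisfiable

Suppose P = True.
Suppose U = True.
From the singleton clause (R), R = True.
From the singleton clause (¬T), T = False.
From the singleton clause (¬S), S = False.
All clauses hold; Q can take either value.
A satisfying assignment: P ↦ True,  Q ↦ True,  R ↦ True,  S ↦ False,  T ↦ False,  U ↦ True.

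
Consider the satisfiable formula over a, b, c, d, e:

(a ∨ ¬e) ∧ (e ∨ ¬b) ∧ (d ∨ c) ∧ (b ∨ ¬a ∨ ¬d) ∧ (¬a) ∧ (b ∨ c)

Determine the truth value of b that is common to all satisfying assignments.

Suppose b = True.
From the singleton clause (e), e = True.
From the singleton clause (a), a = True.
Now (¬a) is unsatisfied and unit — conflict.
So every satisfying assignment has b = False.

False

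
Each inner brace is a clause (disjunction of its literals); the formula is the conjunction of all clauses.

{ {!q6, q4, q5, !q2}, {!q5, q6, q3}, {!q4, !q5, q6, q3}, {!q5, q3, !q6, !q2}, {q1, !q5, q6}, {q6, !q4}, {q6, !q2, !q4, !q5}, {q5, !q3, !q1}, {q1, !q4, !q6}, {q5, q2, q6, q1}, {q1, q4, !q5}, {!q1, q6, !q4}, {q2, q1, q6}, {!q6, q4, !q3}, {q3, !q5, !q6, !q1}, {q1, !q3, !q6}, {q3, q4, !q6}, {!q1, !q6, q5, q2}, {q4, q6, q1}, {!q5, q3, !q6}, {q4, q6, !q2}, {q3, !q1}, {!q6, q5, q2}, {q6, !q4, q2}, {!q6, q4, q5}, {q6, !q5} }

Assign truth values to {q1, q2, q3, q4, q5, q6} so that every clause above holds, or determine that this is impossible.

q1: true,  q2: true,  q3: true,  q4: true,  q5: true,  q6: true

Case q6 = true:
Case q1 = true:
From the singleton clause (q3), q3 = true.
From the singleton clause (q5), q5 = true.
From the singleton clause (q4), q4 = true.
No clause remains; q2 is free.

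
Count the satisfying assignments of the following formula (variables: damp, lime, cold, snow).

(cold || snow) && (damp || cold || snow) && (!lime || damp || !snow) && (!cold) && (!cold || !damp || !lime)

There are 2^4 = 16 truth assignments over (damp, lime, cold, snow).
Check each against the 5 clauses (columns in the order damp, lime, cold, snow):
  F F F F  ✗ fails (cold || snow)
  F F F T  ✓ satisfies all
  F F T F  ✗ fails (!cold)
  F F T T  ✗ fails (!cold)
  F T F F  ✗ fails (cold || snow)
  F T F T  ✗ fails (!lime || damp || !snow)
  F T T F  ✗ fails (!cold)
  F T T T  ✗ fails (!lime || damp || !snow)
  T F F F  ✗ fails (cold || snow)
  T F F T  ✓ satisfies all
  T F T F  ✗ fails (!cold)
  T F T T  ✗ fails (!cold)
  T T F F  ✗ fails (cold || snow)
  T T F T  ✓ satisfies all
  T T T F  ✗ fails (!cold)
  T T T T  ✗ fails (!cold)
3 of the 16 rows are models.

3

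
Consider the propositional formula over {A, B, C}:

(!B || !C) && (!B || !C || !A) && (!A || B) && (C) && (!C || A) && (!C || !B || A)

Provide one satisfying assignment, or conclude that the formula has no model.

UNSATISFIABLE

The clause (C) is unit, so C = true.
The clause (!B) is unit, so B = false.
The clause (!A) is unit, so A = false.
Now (A) is unsatisfied and unit — conflict.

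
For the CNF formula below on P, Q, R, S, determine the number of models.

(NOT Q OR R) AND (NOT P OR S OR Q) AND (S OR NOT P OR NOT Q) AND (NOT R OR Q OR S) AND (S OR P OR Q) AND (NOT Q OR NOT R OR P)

There are 2^4 = 16 truth assignments over (P, Q, R, S).
Check each against the 6 clauses (columns in the order P, Q, R, S):
  F F F F  ✗ fails (S OR P OR Q)
  F F F T  ✓ satisfies all
  F F T F  ✗ fails (NOT R OR Q OR S)
  F F T T  ✓ satisfies all
  F T F F  ✗ fails (NOT Q OR R)
  F T F T  ✗ fails (NOT Q OR R)
  F T T F  ✗ fails (NOT Q OR NOT R OR P)
  F T T T  ✗ fails (NOT Q OR NOT R OR P)
  T F F F  ✗ fails (NOT P OR S OR Q)
  T F F T  ✓ satisfies all
  T F T F  ✗ fails (NOT P OR S OR Q)
  T F T T  ✓ satisfies all
  T T F F  ✗ fails (NOT Q OR R)
  T T F T  ✗ fails (NOT Q OR R)
  T T T F  ✗ fails (S OR NOT P OR NOT Q)
  T T T T  ✓ satisfies all
5 of the 16 rows are models.

5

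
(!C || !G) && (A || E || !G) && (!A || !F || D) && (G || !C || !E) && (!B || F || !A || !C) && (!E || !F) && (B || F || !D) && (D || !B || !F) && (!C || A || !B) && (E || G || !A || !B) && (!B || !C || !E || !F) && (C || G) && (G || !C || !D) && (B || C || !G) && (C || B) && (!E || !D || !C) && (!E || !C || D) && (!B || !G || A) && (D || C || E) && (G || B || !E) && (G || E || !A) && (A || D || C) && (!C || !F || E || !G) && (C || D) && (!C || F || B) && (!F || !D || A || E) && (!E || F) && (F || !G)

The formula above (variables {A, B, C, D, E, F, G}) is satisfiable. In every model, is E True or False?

Suppose E = true.
(!F) alone gives F = false.
Now (F) is unsatisfied and unit — conflict.
So every satisfying assignment has E = False.

False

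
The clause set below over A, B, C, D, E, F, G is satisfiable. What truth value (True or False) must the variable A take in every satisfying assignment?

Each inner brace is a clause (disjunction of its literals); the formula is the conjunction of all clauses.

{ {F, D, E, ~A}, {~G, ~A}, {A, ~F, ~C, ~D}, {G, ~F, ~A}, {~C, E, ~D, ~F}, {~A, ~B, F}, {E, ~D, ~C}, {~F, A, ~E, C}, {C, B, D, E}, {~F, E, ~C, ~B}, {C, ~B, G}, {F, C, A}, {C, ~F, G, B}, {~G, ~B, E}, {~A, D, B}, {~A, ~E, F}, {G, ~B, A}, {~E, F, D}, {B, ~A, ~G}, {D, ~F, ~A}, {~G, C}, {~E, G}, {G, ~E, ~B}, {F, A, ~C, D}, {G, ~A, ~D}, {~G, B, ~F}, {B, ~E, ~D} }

False

Suppose A = 1.
Unit clause (~G) forces G = 0.
Unit clause (~F) forces F = 0.
Unit clause (~B) forces B = 0.
Unit clause (D) forces D = 1.
That conflicts with the unit clause (~D).
So every satisfying assignment has A = False.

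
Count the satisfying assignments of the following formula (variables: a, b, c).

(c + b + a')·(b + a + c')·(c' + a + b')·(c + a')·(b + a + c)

3

There are 2^3 = 8 truth assignments over (a, b, c).
Check each against the 5 clauses (columns in the order a, b, c):
  F F F  ✗ fails (b + a + c)
  F F T  ✗ fails (b + a + c')
  F T F  ✓ satisfies all
  F T T  ✗ fails (c' + a + b')
  T F F  ✗ fails (c + b + a')
  T F T  ✓ satisfies all
  T T F  ✗ fails (c + a')
  T T T  ✓ satisfies all
3 of the 8 rows are models.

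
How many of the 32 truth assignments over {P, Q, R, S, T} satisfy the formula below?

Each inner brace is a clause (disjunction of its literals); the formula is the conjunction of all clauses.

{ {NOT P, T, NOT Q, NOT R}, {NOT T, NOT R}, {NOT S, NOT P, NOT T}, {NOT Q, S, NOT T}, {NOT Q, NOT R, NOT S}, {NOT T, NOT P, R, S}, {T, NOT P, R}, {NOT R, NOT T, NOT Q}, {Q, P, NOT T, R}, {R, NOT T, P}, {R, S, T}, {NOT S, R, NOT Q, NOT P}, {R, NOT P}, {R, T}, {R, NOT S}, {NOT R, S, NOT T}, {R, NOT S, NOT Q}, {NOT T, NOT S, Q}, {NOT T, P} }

5

There are 2^5 = 32 truth assignments over (P, Q, R, S, T).
Split on R. With R = true, the clauses containing R are satisfied and NOT R drops from the rest; 5 of the 2^4 = 16 assignments to the other variables satisfy what remains.
With R = false, by the same count on the reduced clause set, 0 assignments work.
(One model: P=F, Q=F, R=T, S=F, T=F.)
Total: 5 + 0 = 5.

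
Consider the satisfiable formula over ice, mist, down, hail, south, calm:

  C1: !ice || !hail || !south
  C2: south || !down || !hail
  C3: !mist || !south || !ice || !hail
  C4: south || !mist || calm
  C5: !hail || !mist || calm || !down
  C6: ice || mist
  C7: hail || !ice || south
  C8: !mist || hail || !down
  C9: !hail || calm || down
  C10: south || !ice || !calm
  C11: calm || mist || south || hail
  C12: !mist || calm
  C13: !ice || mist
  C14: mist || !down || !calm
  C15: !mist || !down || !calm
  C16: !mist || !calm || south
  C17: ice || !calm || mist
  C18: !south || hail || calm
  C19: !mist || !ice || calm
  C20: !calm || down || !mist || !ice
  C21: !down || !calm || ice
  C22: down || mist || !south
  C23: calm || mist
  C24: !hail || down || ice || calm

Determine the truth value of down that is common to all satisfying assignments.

False

Suppose down = true.
Suppose south = true.
Suppose ice = false.
The clause (mist) is unit, so mist = true.
The clause (hail) is unit, so hail = true.
The clause (calm) is unit, so calm = true.
That conflicts with the unit clause (!calm).
So ice must be the other value — set ice = true.
The clause (!hail) is unit, so hail = false.
The clause (!mist) is unit, so mist = false.
That conflicts with the unit clause (mist).
Neither ice = true nor ice = false works.
So south must be the other value — set south = false.
The clause (!hail) is unit, so hail = false.
The clause (!ice) is unit, so ice = false.
The clause (mist) is unit, so mist = true.
That conflicts with the unit clause (!mist).
Neither south = true nor south = false works.
So every satisfying assignment has down = False.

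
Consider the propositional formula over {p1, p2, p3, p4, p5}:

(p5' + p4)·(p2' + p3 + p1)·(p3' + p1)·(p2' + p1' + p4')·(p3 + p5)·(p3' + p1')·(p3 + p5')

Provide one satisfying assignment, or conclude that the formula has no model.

UNSATISFIABLE

Case p5 = 0:
From the singleton clause (p3), p3 = 1.
From the singleton clause (p1), p1 = 1.
That conflicts with the unit clause (p1').
So p5 must be the other value — set p5 = 1.
From the singleton clause (p4), p4 = 1.
From the singleton clause (p3), p3 = 1.
From the singleton clause (p1), p1 = 1.
That conflicts with the unit clause (p1').
Either choice for p5 ends in contradiction.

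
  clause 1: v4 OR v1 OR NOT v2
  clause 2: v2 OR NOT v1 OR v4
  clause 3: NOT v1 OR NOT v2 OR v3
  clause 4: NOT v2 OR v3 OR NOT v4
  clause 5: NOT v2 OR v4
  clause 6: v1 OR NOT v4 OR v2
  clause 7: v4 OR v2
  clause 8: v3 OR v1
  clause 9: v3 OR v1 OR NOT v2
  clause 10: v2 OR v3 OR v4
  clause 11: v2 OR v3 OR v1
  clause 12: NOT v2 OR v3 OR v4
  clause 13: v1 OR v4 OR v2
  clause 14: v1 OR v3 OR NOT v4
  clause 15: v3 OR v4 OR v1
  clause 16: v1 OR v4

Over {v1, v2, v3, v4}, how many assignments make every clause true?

4

There are 2^4 = 16 truth assignments over (v1, v2, v3, v4).
Check each against the 16 clauses (columns in the order v1, v2, v3, v4):
  F F F F  ✗ fails (v4 OR v2)
  F F F T  ✗ fails (v1 OR NOT v4 OR v2)
  F F T F  ✗ fails (v4 OR v2)
  F F T T  ✗ fails (v1 OR NOT v4 OR v2)
  F T F F  ✗ fails (v4 OR v1 OR NOT v2)
  F T F T  ✗ fails (NOT v2 OR v3 OR NOT v4)
  F T T F  ✗ fails (v4 OR v1 OR NOT v2)
  F T T T  ✓ satisfies all
  T F F F  ✗ fails (v2 OR NOT v1 OR v4)
  T F F T  ✓ satisfies all
  T F T F  ✗ fails (v2 OR NOT v1 OR v4)
  T F T T  ✓ satisfies all
  T T F F  ✗ fails (NOT v1 OR NOT v2 OR v3)
  T T F T  ✗ fails (NOT v1 OR NOT v2 OR v3)
  T T T F  ✗ fails (NOT v2 OR v4)
  T T T T  ✓ satisfies all
4 of the 16 rows are models.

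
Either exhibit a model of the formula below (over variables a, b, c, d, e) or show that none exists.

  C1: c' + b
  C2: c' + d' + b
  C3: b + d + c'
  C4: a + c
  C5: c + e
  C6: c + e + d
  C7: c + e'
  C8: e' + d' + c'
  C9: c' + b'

Suppose c = 0.
The clause (a) is unit, so a = 1.
The clause (e) is unit, so e = 1.
That conflicts with the unit clause (e').
That branch fails; take c = 1 instead.
The clause (b) is unit, so b = 1.
That conflicts with the unit clause (b').
Both values of c lead to a conflict.

UNSATISFIABLE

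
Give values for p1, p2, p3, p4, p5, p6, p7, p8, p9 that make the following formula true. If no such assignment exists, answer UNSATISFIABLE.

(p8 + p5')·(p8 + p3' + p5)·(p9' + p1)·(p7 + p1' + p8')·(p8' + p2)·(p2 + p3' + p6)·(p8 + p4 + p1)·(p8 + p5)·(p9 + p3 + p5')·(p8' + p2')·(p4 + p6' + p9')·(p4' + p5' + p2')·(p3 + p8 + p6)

Branch on p8: set p8 = 1.
(p2) alone gives p2 = 1.
That conflicts with the unit clause (p2').
That branch fails; take p8 = 0 instead.
(p5') alone gives p5 = 0.
That conflicts with the unit clause (p5).
Either choice for p8 ends in contradiction.

UNSATISFIABLE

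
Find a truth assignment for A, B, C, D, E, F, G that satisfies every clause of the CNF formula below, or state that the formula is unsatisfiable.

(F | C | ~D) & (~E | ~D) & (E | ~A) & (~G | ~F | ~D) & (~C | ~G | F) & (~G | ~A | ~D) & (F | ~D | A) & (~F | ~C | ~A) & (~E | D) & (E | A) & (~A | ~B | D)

UNSATISFIABLE

Suppose E = 0.
Unit clause (~A) forces A = 0.
Now (A) is unsatisfied and unit — conflict.
Undo E and try E = 1.
Unit clause (~D) forces D = 0.
Now (D) is unsatisfied and unit — conflict.
Neither E = 1 nor E = 0 works.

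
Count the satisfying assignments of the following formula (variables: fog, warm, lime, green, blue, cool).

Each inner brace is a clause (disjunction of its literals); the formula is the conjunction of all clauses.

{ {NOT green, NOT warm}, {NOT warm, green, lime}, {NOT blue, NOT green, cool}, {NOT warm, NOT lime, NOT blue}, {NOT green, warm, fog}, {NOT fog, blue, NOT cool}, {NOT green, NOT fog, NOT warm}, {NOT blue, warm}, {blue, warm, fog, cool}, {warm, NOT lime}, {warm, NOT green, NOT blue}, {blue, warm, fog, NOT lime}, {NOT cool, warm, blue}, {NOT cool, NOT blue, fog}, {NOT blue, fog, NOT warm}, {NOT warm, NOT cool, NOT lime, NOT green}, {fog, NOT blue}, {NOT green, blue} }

There are 2^6 = 64 truth assignments over (fog, warm, lime, green, blue, cool).
Split on fog. With fog = true, the clauses containing fog are satisfied and NOT fog drops from the rest; 2 of the 2^5 = 32 assignments to the other variables satisfy what remains.
With fog = false, by the same count on the reduced clause set, 2 assignments work.
Total: 2 + 2 = 4.

4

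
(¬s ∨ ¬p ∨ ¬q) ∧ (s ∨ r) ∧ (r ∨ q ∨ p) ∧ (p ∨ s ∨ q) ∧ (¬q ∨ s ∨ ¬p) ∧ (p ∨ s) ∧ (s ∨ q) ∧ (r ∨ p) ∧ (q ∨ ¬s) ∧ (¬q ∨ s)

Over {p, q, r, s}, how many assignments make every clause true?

1

There are 2^4 = 16 truth assignments over (p, q, r, s).
Check each against the 10 clauses (columns in the order p, q, r, s):
  F F F F  ✗ fails (s ∨ r)
  F F F T  ✗ fails (r ∨ q ∨ p)
  F F T F  ✗ fails (p ∨ s ∨ q)
  F F T T  ✗ fails (q ∨ ¬s)
  F T F F  ✗ fails (s ∨ r)
  F T F T  ✗ fails (r ∨ p)
  F T T F  ✗ fails (p ∨ s)
  F T T T  ✓ satisfies all
  T F F F  ✗ fails (s ∨ r)
  T F F T  ✗ fails (q ∨ ¬s)
  T F T F  ✗ fails (s ∨ q)
  T F T T  ✗ fails (q ∨ ¬s)
  T T F F  ✗ fails (s ∨ r)
  T T F T  ✗ fails (¬s ∨ ¬p ∨ ¬q)
  T T T F  ✗ fails (¬q ∨ s ∨ ¬p)
  T T T T  ✗ fails (¬s ∨ ¬p ∨ ¬q)
1 of the 16 rows is a model.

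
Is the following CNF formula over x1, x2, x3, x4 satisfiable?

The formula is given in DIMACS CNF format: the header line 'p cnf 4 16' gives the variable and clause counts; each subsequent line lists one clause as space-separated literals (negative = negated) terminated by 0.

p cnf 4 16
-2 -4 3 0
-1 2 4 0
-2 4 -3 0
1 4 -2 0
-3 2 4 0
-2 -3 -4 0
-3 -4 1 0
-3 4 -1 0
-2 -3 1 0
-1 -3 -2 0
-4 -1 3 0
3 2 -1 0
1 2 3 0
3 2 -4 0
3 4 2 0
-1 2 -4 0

Branch on x2: set x2 = True.
Branch on x4: set x4 = False.
From the singleton clause (¬x3), x3 = False.
From the singleton clause (x1), x1 = True.
Every clause now holds.
A satisfying assignment: x1 ↦ True; x2 ↦ True; x3 ↦ False; x4 ↦ False.

Yes, satisfiable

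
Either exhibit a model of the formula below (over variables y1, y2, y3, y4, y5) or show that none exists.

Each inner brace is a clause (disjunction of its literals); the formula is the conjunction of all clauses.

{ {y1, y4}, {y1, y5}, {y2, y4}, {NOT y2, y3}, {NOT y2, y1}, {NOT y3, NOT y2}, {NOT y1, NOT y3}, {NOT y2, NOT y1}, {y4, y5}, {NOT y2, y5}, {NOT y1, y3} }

y1=false; y2=false; y3=true; y4=true; y5=true

Try y1 = false.
The clause (y4) is unit, so y4 = true.
The clause (y5) is unit, so y5 = true.
The clause (NOT y2) is unit, so y2 = false.
Every clause is now satisfied; y3 is unconstrained.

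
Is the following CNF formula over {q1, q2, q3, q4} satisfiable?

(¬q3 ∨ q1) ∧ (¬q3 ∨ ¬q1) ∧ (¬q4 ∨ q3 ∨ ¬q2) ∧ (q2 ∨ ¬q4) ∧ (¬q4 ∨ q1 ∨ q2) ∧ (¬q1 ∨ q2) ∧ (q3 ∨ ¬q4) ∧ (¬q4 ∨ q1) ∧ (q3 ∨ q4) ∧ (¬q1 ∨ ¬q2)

Unsatisfiable

Branch on q3: set q3 = False.
(¬q4) alone gives q4 = False.
But (q4) is also a unit clause — contradiction.
That branch fails; take q3 = True instead.
(q1) alone gives q1 = True.
But (¬q1) is also a unit clause — contradiction.
Neither q3 = True nor q3 = False works.
No assignment satisfies every clause.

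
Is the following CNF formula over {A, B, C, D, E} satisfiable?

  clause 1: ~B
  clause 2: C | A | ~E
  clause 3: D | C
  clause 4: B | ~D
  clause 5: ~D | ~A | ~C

Satisfiable

Unit clause (~B) forces B = 0.
Unit clause (~D) forces D = 0.
Unit clause (C) forces C = 1.
No clause remains; A, E are free.
A satisfying assignment: A ↦ 0; B ↦ 0; C ↦ 1; D ↦ 0; E ↦ 1.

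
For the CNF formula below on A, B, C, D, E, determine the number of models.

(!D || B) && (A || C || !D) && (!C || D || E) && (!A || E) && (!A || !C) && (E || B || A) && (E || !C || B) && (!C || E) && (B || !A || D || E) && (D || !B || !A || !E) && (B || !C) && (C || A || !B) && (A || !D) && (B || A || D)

There are 2^5 = 32 truth assignments over (A, B, C, D, E).
Split on B. With B = true, the clauses containing B are satisfied and !B drops from the rest; 2 of the 2^4 = 16 assignments to the other variables satisfy what remains.
With B = false, by the same count on the reduced clause set, 1 assignment works.
(One model: A=F, B=T, C=T, D=F, E=T.)
Total: 2 + 1 = 3.

3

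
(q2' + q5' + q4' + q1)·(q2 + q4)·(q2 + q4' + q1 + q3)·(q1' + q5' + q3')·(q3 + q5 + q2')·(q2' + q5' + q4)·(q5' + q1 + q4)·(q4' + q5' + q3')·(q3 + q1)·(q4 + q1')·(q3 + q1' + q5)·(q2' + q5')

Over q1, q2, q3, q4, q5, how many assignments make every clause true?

6

There are 2^5 = 32 truth assignments over (q1, q2, q3, q4, q5).
Split on q2. With q2 = 1, the clauses containing q2 are satisfied and q2' drops from the rest; 3 of the 2^4 = 16 assignments to the other variables satisfy what remains.
With q2 = 0, by the same count on the reduced clause set, 3 assignments work.
Total: 3 + 3 = 6.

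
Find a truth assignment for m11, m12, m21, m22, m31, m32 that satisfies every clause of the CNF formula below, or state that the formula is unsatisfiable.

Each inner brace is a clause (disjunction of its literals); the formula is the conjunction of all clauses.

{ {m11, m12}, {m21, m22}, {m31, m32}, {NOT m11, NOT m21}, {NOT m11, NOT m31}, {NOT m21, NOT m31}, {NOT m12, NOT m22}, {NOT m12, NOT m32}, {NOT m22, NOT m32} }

UNSATISFIABLE

Case m11 = true:
The clause (NOT m21) is unit, so m21 = false.
The clause (m22) is unit, so m22 = true.
The clause (NOT m31) is unit, so m31 = false.
The clause (m32) is unit, so m32 = true.
But (NOT m32) is also a unit clause — contradiction.
That branch fails; take m11 = false instead.
The clause (m12) is unit, so m12 = true.
The clause (NOT m22) is unit, so m22 = false.
The clause (m21) is unit, so m21 = true.
The clause (NOT m31) is unit, so m31 = false.
The clause (m32) is unit, so m32 = true.
But (NOT m32) is also a unit clause — contradiction.
Either choice for m11 ends in contradiction.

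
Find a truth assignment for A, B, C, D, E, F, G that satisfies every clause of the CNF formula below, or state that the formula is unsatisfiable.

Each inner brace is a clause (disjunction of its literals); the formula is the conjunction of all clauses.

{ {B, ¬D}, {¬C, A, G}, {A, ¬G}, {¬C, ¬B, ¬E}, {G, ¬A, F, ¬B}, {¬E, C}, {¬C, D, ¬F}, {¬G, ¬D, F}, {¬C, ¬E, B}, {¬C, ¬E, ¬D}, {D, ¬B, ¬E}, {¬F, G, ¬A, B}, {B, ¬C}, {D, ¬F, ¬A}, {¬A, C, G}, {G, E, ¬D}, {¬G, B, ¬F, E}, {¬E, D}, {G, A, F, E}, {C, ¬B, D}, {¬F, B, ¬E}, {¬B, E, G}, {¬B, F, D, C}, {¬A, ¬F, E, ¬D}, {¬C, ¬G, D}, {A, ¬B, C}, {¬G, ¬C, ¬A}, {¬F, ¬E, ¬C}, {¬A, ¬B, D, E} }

Try B = False.
Unit clause (¬D) forces D = False.
Unit clause (¬C) forces C = False.
Unit clause (¬E) forces E = False.
Try A = True.
Unit clause (¬F) forces F = False.
Unit clause (G) forces G = True.
All clauses are satisfied.

A=True, B=False, C=False, D=False, E=False, F=False, G=True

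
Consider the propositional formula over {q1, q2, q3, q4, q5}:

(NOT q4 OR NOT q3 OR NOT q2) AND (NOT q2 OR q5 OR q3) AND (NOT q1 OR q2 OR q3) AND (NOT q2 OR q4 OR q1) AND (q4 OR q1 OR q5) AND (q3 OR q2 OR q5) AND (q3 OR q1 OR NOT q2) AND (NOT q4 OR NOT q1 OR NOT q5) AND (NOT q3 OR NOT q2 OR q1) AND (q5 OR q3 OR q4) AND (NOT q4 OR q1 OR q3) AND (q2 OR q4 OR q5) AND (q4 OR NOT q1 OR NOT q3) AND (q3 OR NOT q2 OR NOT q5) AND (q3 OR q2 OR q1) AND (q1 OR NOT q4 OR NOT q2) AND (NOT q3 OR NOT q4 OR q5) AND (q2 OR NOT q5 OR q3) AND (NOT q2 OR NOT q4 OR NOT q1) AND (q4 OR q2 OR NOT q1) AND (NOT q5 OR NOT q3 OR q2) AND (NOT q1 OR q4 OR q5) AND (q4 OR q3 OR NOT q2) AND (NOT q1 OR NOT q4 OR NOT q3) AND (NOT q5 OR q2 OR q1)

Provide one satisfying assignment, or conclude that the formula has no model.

UNSATISFIABLE

Suppose q4 = false.
Suppose q2 = false.
Unit clause (q5) forces q5 = true.
Unit clause (q3) forces q3 = true.
Now (NOT q3) is unsatisfied and unit — conflict.
That branch fails; take q2 = true instead.
Unit clause (q1) forces q1 = true.
Unit clause (NOT q3) forces q3 = false.
Now (q3) is unsatisfied and unit — conflict.
Neither q2 = true nor q2 = false works.
That branch fails; take q4 = true instead.
Suppose q3 = false.
Unit clause (q1) forces q1 = true.
Unit clause (q2) forces q2 = true.
Now (NOT q2) is unsatisfied and unit — conflict.
That branch fails; take q3 = true instead.
Unit clause (NOT q2) forces q2 = false.
Unit clause (q5) forces q5 = true.
Now (NOT q5) is unsatisfied and unit — conflict.
Neither q3 = true nor q3 = false works.
Neither q4 = true nor q4 = false works.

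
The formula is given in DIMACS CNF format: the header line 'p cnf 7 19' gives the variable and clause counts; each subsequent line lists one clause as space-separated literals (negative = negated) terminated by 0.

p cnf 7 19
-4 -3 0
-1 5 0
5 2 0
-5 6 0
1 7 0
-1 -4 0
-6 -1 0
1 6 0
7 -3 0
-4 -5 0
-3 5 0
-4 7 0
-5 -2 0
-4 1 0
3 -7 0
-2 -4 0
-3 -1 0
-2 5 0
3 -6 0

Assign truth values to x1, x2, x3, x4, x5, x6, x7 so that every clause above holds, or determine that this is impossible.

Case x4 = False:
Case x1 = False:
From the singleton clause (x7), x7 = True.
From the singleton clause (x6), x6 = True.
From the singleton clause (x3), x3 = True.
From the singleton clause (x5), x5 = True.
From the singleton clause (¬x2), x2 = False.
Every clause now holds.

x1 ↦ False; x2 ↦ False; x3 ↦ True; x4 ↦ False; x5 ↦ True; x6 ↦ True; x7 ↦ True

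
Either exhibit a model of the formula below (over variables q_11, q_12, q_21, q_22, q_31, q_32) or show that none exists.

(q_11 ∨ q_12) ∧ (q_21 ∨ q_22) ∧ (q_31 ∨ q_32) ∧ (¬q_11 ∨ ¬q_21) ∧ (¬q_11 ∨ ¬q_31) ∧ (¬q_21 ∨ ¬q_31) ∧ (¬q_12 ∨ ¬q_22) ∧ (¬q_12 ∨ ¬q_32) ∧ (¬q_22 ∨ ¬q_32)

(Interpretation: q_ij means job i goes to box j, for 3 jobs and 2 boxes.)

Try q_11 = True.
From the singleton clause (¬q_21), q_21 = False.
From the singleton clause (q_22), q_22 = True.
From the singleton clause (¬q_31), q_31 = False.
From the singleton clause (q_32), q_32 = True.
Now (¬q_32) is unsatisfied and unit — conflict.
Undo q_11 and try q_11 = False.
From the singleton clause (q_12), q_12 = True.
From the singleton clause (¬q_22), q_22 = False.
From the singleton clause (q_21), q_21 = True.
From the singleton clause (¬q_31), q_31 = False.
From the singleton clause (q_32), q_32 = True.
Now (¬q_32) is unsatisfied and unit — conflict.
Neither q_11 = True nor q_11 = False works.

UNSATISFIABLE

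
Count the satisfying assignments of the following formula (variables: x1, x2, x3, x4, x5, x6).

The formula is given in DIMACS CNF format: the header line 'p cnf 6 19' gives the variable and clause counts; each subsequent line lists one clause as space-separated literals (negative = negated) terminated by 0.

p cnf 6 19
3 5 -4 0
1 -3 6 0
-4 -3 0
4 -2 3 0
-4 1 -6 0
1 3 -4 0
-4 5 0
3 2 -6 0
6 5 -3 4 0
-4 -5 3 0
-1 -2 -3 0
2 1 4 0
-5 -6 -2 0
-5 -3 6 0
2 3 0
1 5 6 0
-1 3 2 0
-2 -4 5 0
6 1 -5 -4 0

3

There are 2^6 = 64 truth assignments over (x1, x2, x3, x4, x5, x6).
Split on x2. With x2 = True, the clauses containing x2 are satisfied and ¬x2 drops from the rest; 1 of the 2^5 = 32 assignments to the other variables satisfy what remains.
With x2 = False, by the same count on the reduced clause set, 2 assignments work.
Total: 1 + 2 = 3.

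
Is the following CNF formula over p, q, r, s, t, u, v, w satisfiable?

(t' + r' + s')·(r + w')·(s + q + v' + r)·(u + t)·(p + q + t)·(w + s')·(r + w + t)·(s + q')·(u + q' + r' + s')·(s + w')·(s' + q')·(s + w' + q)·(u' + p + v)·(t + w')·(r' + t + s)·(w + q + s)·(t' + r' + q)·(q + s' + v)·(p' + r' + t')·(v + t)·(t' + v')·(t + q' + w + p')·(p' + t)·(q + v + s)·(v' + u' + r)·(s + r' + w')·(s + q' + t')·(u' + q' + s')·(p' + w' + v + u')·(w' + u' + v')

Unsatisfiable

Try r = 1.
Try t = 0.
From the singleton clause (u), u = 1.
From the singleton clause (w'), w = 0.
From the singleton clause (s'), s = 0.
Now (s) is unsatisfied and unit — conflict.
That branch fails; take t = 1 instead.
From the singleton clause (s'), s = 0.
From the singleton clause (q'), q = 0.
Now (q) is unsatisfied and unit — conflict.
Both values of t lead to a conflict.
That branch fails; take r = 0 instead.
From the singleton clause (w'), w = 0.
From the singleton clause (s'), s = 0.
From the singleton clause (t), t = 1.
From the singleton clause (q'), q = 0.
Now (q) is unsatisfied and unit — conflict.
Both values of r lead to a conflict.
No assignment satisfies every clause.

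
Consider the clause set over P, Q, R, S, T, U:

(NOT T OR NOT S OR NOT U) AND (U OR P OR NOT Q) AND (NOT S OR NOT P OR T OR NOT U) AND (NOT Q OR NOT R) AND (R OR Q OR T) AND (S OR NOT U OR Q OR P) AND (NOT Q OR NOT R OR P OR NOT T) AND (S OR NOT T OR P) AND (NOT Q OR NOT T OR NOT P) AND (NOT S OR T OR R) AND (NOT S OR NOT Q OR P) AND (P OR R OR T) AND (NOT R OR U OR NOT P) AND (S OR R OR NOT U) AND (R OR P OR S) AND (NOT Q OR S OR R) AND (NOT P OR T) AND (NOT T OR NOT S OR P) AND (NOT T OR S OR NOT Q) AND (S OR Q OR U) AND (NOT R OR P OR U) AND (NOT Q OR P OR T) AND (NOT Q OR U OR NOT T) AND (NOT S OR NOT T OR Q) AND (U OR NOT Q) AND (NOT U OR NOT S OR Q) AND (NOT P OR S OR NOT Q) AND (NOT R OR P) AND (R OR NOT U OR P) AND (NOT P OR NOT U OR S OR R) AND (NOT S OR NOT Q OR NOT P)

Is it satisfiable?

Satisfiable

Suppose Q = false.
Suppose R = true.
(P) alone gives P = true.
(U) alone gives U = true.
(T) alone gives T = true.
(NOT S) alone gives S = false.
This assignment satisfies each clause.
A satisfying assignment: P=true; Q=false; R=true; S=false; T=true; U=true.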